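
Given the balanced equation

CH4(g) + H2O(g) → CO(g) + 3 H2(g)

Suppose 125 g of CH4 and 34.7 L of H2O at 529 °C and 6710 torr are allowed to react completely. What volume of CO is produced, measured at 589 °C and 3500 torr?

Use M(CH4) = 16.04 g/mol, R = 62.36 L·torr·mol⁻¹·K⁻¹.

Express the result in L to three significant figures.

71.5 L

n(CH4) = 125 / 16.04 = 7.793 mol
n(H2O) = PV/RT = (6710 × 34.7) / (62.36 × 802.15) = 4.655 mol
For 7.793 mol CH4, stoichiometry requires (1/1) × 7.793 = 7.793 mol H2O; 4.655 mol is available, so H2O is limiting.
n(CO) = (1/1) × 4.655 = 4.655 mol
V(CO) = nRT/P = 4.655 × 62.36 × 862.15 / 3500 = 71.51 L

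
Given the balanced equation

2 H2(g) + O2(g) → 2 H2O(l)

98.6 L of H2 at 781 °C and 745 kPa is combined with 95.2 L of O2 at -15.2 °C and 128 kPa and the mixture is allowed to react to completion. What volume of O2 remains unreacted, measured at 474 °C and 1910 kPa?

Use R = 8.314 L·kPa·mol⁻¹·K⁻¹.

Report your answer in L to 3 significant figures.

4.85 L

n(H2) = PV/RT = (745 × 98.6) / (8.314 × 1054.15) = 8.381 mol
n(O2) = PV/RT = (128 × 95.2) / (8.314 × 257.95) = 5.682 mol
For 8.381 mol H2, stoichiometry requires (1/2) × 8.381 = 4.191 mol O2; 5.682 mol is available, so H2 is limiting.
n(O2) consumed = (1/2) × 8.381 = 4.191 mol; remaining = 5.682 − 4.191 = 1.491 mol
V(O2) = nRT/P = 1.491 × 8.314 × 747.15 / 1910 = 4.849 L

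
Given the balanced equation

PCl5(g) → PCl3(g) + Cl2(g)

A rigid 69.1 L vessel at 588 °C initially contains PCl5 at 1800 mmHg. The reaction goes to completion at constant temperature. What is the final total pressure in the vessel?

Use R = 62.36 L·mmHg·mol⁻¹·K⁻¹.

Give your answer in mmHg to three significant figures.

3600 mmHg

At constant T and V, P ∝ n(gas): 1 mol gas → 2 mol gas.
P_final = (2/1) × 1800 = 3600 mmHg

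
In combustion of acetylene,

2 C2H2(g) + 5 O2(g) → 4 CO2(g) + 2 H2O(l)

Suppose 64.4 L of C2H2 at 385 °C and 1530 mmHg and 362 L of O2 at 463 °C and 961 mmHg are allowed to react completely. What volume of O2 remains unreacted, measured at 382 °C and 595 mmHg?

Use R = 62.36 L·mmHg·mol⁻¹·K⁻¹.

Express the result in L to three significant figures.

108 L

n(C2H2) = PV/RT = (1530 × 64.4) / (62.36 × 658.15) = 2.401 mol
n(O2) = PV/RT = (961 × 362) / (62.36 × 736.15) = 7.578 mol
For 2.401 mol C2H2, stoichiometry requires (5/2) × 2.401 = 6.002 mol O2; 7.578 mol is available, so C2H2 is limiting.
n(O2) consumed = (5/2) × 2.401 = 6.002 mol; remaining = 7.578 − 6.002 = 1.576 mol
V(O2) = nRT/P = 1.576 × 62.36 × 655.15 / 595 = 108.2 L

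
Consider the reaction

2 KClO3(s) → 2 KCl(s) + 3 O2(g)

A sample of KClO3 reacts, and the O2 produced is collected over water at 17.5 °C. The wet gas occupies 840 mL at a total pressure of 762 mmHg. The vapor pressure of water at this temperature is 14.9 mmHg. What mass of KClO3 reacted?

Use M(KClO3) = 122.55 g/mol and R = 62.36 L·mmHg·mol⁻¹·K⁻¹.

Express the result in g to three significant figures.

2.83 g

P(O2) = 762 − 14.9 = 747.1 mmHg
n(O2) = PV/RT = (747.1 × 0.8400) / (62.36 × 290.65) = 0.03462 mol
n(KClO3) = (2/3) × 0.03462 = 0.02308 mol
m(KClO3) = 0.02308 × 122.55 = 2.828 g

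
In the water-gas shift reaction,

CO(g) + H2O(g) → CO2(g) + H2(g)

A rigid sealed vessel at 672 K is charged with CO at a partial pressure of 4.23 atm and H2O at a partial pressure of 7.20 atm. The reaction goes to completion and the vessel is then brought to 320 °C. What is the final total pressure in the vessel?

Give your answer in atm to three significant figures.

At constant V, partial pressures at 672 K are proportional to moles, so apply stoichiometry directly to pressures.
P(H2O) required for 4.23 atm of CO = (1/1) × 4.23 = 4.230 atm; available 7.20 atm, so CO is limiting.
P(H2O) remaining = 7.20 − (1/1) × 4.23 = 2.970 atm
P(gaseous products) = (1+1)/1 × 4.23 = 8.460 atm
P_total at 672 K = 2.970 + 8.460 = 11.43 atm
Scaling to 320 °C: P = 11.43 × 593.15/672 = 10.09 atm

10.1 atm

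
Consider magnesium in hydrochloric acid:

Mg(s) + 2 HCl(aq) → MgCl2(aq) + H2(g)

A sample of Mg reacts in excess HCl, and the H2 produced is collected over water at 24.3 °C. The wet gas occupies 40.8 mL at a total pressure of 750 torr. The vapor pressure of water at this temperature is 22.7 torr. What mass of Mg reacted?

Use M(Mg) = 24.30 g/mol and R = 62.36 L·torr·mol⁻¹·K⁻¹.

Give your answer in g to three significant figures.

0.0389 g

P(H2) = 750 − 22.7 = 727.3 torr
n(H2) = PV/RT = (727.3 × 0.04080) / (62.36 × 297.45) = 0.001600 mol
n(Mg) = (1/1) × 0.001600 = 0.001600 mol
m(Mg) = 0.001600 × 24.30 = 0.03888 g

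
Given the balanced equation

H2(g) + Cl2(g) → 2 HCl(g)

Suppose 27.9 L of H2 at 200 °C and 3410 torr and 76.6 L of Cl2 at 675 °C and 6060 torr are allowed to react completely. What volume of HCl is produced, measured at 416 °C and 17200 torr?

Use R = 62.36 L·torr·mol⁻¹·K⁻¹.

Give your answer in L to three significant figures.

16.1 L

n(H2) = PV/RT = (3410 × 27.9) / (62.36 × 473.15) = 3.224 mol
n(Cl2) = PV/RT = (6060 × 76.6) / (62.36 × 948.15) = 7.851 mol
For 3.224 mol H2, stoichiometry requires (1/1) × 3.224 = 3.224 mol Cl2; 7.851 mol is available, so H2 is limiting.
n(HCl) = (2/1) × 3.224 = 6.448 mol
V(HCl) = nRT/P = 6.448 × 62.36 × 689.15 / 17200 = 16.11 L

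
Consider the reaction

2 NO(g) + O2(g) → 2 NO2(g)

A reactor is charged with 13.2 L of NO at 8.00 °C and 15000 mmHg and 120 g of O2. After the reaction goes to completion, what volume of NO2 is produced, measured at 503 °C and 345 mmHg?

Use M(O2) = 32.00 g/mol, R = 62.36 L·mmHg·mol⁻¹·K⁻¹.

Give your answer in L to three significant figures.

1050 L

n(NO) = PV/RT = (15000 × 13.2) / (62.36 × 281.15) = 11.29 mol
n(O2) = 120 / 32.00 = 3.750 mol
For 11.29 mol NO, stoichiometry requires (1/2) × 11.29 = 5.645 mol O2; 3.750 mol is available, so O2 is limiting.
n(NO2) = (2/1) × 3.750 = 7.500 mol
V(NO2) = nRT/P = 7.500 × 62.36 × 776.15 / 345 = 1052 L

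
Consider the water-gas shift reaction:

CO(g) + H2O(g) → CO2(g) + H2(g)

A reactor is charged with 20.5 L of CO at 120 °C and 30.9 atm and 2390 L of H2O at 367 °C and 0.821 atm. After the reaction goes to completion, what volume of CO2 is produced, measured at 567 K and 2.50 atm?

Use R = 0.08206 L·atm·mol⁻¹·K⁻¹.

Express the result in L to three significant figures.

n(CO) = PV/RT = (30.9 × 20.5) / (0.08206 × 393.15) = 19.63 mol
n(H2O) = PV/RT = (0.821 × 2390) / (0.08206 × 640.15) = 37.35 mol
For 19.63 mol CO, stoichiometry requires (1/1) × 19.63 = 19.63 mol H2O; 37.35 mol is available, so CO is limiting.
n(CO2) = (1/1) × 19.63 = 19.63 mol
V(CO2) = nRT/P = 19.63 × 0.08206 × 567 / 2.50 = 365.3 L

365 L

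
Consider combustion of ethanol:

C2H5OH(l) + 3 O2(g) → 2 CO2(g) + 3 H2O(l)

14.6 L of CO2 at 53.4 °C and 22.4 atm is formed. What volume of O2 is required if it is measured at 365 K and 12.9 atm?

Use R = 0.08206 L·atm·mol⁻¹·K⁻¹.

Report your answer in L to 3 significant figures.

42.5 L

n(CO2) = PV/RT = (22.4 × 14.6) / (0.08206 × 326.55) = 12.20 mol
n(O2) = (3/2) × 12.20 = 18.30 mol
V = nRT/P = 18.30 × 0.08206 × 365 / 12.9 = 42.49 L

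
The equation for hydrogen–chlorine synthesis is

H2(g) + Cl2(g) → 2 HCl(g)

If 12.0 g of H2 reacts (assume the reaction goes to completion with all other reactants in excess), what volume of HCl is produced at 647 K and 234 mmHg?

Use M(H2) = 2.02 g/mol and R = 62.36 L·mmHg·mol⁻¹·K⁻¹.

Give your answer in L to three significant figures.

n(H2) = 12.00 / 2.02 = 5.941 mol
n(HCl) = (2/1) × 5.941 = 11.88 mol
V = nRT/P = 11.88 × 62.36 × 647 / 234 = 2048 L

2050 L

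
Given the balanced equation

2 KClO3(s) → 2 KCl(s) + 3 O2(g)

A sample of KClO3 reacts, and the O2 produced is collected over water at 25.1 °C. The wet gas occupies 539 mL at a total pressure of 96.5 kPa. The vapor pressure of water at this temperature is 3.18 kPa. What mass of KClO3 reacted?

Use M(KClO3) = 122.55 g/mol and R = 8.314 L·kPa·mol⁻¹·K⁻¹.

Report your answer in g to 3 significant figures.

P(O2) = 96.5 − 3.18 = 93.32 kPa
n(O2) = PV/RT = (93.32 × 0.5390) / (8.314 × 298.25) = 0.02028 mol
n(KClO3) = (2/3) × 0.02028 = 0.01352 mol
m(KClO3) = 0.01352 × 122.55 = 1.657 g

1.66 g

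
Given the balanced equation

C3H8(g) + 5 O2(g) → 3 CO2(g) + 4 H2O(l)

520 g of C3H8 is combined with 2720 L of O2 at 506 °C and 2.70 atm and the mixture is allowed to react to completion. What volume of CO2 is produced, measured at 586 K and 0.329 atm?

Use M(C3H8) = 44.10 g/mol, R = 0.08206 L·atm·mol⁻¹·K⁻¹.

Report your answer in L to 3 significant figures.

n(C3H8) = 520 / 44.10 = 11.79 mol
n(O2) = PV/RT = (2.70 × 2720) / (0.08206 × 779.15) = 114.9 mol
For 11.79 mol C3H8, stoichiometry requires (5/1) × 11.79 = 58.95 mol O2; 114.9 mol is available, so C3H8 is limiting.
n(CO2) = (3/1) × 11.79 = 35.37 mol
V(CO2) = nRT/P = 35.37 × 0.08206 × 586 / 0.329 = 5170 L

5170 L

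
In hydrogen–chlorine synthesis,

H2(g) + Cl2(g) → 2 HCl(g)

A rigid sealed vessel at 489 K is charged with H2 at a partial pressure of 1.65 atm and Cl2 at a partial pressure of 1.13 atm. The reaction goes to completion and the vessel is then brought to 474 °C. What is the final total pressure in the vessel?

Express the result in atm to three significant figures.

4.25 atm

Because the vessel is rigid and T is held at 489 K, work the stoichiometry in partial pressures (P_i = n_iRT/V).
P(Cl2) required for 1.65 atm of H2 = (1/1) × 1.65 = 1.650 atm; available 1.13 atm, so Cl2 is limiting.
P(H2) remaining = 1.65 − (1/1) × 1.13 = 0.5200 atm
P(gaseous products) = (2)/1 × 1.13 = 2.260 atm
P_total at 489 K = 0.5200 + 2.260 = 2.780 atm
Scaling to 474 °C: P = 2.780 × 747.15/489 = 4.248 atm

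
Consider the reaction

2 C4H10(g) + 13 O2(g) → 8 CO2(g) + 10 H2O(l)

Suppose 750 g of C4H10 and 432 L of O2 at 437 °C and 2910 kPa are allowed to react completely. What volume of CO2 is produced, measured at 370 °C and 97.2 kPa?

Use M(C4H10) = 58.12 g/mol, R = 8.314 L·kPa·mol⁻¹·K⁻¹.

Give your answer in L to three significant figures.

2840 L

n(C4H10) = 750 / 58.12 = 12.90 mol
n(O2) = PV/RT = (2910 × 432) / (8.314 × 710.15) = 212.9 mol
For 12.90 mol C4H10, stoichiometry requires (13/2) × 12.90 = 83.85 mol O2; 212.9 mol is available, so C4H10 is limiting.
n(CO2) = (8/2) × 12.90 = 51.60 mol
V(CO2) = nRT/P = 51.60 × 8.314 × 643.15 / 97.2 = 2839 L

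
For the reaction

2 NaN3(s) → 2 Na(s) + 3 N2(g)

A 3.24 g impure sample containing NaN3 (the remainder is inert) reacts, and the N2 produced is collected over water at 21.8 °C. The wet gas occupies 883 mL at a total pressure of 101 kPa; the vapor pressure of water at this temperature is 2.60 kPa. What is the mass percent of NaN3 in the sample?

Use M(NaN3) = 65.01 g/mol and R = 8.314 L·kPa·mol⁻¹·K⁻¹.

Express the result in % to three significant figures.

P(N2) = 101 − 2.60 = 98.40 kPa
n(N2) = PV/RT = (98.40 × 0.8830) / (8.314 × 294.95) = 0.03543 mol
n(NaN3) = (2/3) × 0.03543 = 0.02362 mol
m(NaN3) = 0.02362 × 65.01 = 1.536 g
%NaN3 = 1.536 / 3.24 × 100 = 47.41%

47.4 %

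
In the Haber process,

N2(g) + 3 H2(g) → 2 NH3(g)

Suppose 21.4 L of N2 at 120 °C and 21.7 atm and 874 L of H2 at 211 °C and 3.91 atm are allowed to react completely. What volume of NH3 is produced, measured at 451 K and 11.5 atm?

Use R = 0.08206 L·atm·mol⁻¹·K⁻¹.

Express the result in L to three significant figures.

n(N2) = PV/RT = (21.7 × 21.4) / (0.08206 × 393.15) = 14.39 mol
n(H2) = PV/RT = (3.91 × 874) / (0.08206 × 484.15) = 86.02 mol
For 14.39 mol N2, stoichiometry requires (3/1) × 14.39 = 43.17 mol H2; 86.02 mol is available, so N2 is limiting.
n(NH3) = (2/1) × 14.39 = 28.78 mol
V(NH3) = nRT/P = 28.78 × 0.08206 × 451 / 11.5 = 92.62 L

92.6 L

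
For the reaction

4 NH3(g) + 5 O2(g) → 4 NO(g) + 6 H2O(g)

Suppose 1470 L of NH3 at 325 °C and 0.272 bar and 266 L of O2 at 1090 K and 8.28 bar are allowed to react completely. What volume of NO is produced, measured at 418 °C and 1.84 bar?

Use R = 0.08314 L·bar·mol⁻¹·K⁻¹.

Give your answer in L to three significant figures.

251 L

n(NH3) = PV/RT = (0.272 × 1470) / (0.08314 × 598.15) = 8.040 mol
n(O2) = PV/RT = (8.28 × 266) / (0.08314 × 1090) = 24.30 mol
For 8.040 mol NH3, stoichiometry requires (5/4) × 8.040 = 10.05 mol O2; 24.30 mol is available, so NH3 is limiting.
n(NO) = (4/4) × 8.040 = 8.040 mol
V(NO) = nRT/P = 8.040 × 0.08314 × 691.15 / 1.84 = 251.1 L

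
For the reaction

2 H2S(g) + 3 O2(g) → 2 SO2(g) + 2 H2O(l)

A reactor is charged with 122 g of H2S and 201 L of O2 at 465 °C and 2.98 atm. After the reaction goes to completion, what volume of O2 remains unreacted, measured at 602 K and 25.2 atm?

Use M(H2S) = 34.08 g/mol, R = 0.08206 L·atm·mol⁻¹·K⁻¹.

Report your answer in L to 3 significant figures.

n(H2S) = 122 / 34.08 = 3.580 mol
n(O2) = PV/RT = (2.98 × 201) / (0.08206 × 738.15) = 9.889 mol
For 3.580 mol H2S, stoichiometry requires (3/2) × 3.580 = 5.370 mol O2; 9.889 mol is available, so H2S is limiting.
n(O2) consumed = (3/2) × 3.580 = 5.370 mol; remaining = 9.889 − 5.370 = 4.519 mol
V(O2) = nRT/P = 4.519 × 0.08206 × 602 / 25.2 = 8.859 L

8.86 L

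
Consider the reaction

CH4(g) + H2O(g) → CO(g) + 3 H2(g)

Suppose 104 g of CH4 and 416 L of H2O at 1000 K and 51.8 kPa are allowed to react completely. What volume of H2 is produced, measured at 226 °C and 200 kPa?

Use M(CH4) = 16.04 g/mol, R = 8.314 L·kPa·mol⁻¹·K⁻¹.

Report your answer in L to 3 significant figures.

161 L

n(CH4) = 104 / 16.04 = 6.484 mol
n(H2O) = PV/RT = (51.8 × 416) / (8.314 × 1000) = 2.592 mol
For 6.484 mol CH4, stoichiometry requires (1/1) × 6.484 = 6.484 mol H2O; 2.592 mol is available, so H2O is limiting.
n(H2) = (3/1) × 2.592 = 7.776 mol
V(H2) = nRT/P = 7.776 × 8.314 × 499.15 / 200 = 161.3 L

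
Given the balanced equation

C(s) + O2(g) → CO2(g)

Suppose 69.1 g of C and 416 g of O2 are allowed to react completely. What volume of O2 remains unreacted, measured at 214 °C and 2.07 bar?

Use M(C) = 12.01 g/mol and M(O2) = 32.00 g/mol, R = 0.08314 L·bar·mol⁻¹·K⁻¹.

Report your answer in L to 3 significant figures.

142 L

n(C) = 69.1 / 12.01 = 5.754 mol
n(O2) = 416 / 32.00 = 13.00 mol
For 5.754 mol C, stoichiometry requires (1/1) × 5.754 = 5.754 mol O2; 13.00 mol is available, so C is limiting.
n(O2) consumed = (1/1) × 5.754 = 5.754 mol; remaining = 13.00 − 5.754 = 7.246 mol
V(O2) = nRT/P = 7.246 × 0.08314 × 487.15 / 2.07 = 141.8 L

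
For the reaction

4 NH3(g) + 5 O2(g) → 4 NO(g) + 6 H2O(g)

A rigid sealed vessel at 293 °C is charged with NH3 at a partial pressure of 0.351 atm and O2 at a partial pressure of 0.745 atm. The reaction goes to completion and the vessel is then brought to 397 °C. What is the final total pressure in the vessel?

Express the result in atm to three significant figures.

1.40 atm

At constant V, partial pressures at 293 °C are proportional to moles, so apply stoichiometry directly to pressures.
P(O2) required for 0.351 atm of NH3 = (5/4) × 0.351 = 0.4387 atm; available 0.745 atm, so NH3 is limiting.
P(O2) remaining = 0.745 − (5/4) × 0.351 = 0.3063 atm
P(gaseous products) = (4+6)/4 × 0.351 = 0.8775 atm
P_total at 293 °C = 0.3063 + 0.8775 = 1.184 atm
Scaling to 397 °C: P = 1.184 × 670.15/566.15 = 1.401 atm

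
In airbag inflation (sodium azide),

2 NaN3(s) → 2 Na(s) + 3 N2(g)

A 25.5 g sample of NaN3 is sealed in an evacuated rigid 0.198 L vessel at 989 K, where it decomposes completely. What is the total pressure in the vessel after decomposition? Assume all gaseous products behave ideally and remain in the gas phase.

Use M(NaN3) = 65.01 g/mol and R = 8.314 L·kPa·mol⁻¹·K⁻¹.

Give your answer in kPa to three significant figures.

24400 kPa

n(NaN3) = 25.5 / 65.01 = 0.3922 mol
n(gas produced) = (3/2) × 0.3922 = 0.5883 mol
P = nRT/V = 0.5883 × 8.314 × 989 / 0.198 = 24430 kPa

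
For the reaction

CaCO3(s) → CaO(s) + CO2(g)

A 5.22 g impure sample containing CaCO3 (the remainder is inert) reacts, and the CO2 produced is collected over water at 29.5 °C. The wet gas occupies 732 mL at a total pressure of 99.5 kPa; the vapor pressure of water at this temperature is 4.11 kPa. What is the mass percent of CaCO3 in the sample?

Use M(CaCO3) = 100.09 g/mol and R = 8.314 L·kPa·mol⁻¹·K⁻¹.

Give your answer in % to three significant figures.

P(CO2) = 99.5 − 4.11 = 95.39 kPa
n(CO2) = PV/RT = (95.39 × 0.7320) / (8.314 × 302.65) = 0.02775 mol
n(CaCO3) = (1/1) × 0.02775 = 0.02775 mol
m(CaCO3) = 0.02775 × 100.09 = 2.777 g
%CaCO3 = 2.777 / 5.22 × 100 = 53.20%

53.2 %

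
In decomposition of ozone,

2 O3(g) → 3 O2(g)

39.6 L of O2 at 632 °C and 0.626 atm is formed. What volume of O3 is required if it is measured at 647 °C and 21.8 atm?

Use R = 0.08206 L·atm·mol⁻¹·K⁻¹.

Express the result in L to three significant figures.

n(O2) = PV/RT = (0.626 × 39.6) / (0.08206 × 905.15) = 0.3337 mol
n(O3) = (2/3) × 0.3337 = 0.2225 mol
V = nRT/P = 0.2225 × 0.08206 × 920.15 / 21.8 = 0.7707 L

0.771 L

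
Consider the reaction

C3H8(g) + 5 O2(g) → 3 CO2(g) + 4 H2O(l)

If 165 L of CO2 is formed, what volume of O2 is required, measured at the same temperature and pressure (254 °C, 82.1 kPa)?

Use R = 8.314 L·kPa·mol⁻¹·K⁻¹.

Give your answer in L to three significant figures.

275 L

At constant T and P, gas volumes are in the mole ratio: V(O2) = (5/3) × 165 = 275.0 L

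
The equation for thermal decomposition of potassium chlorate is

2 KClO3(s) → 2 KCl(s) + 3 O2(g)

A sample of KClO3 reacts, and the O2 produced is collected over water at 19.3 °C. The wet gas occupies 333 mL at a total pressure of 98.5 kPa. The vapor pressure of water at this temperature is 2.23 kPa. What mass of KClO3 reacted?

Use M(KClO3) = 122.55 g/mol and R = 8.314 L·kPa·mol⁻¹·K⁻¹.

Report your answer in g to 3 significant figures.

P(O2) = 98.5 − 2.23 = 96.27 kPa
n(O2) = PV/RT = (96.27 × 0.3330) / (8.314 × 292.45) = 0.01318 mol
n(KClO3) = (2/3) × 0.01318 = 0.008787 mol
m(KClO3) = 0.008787 × 122.55 = 1.077 g

1.08 g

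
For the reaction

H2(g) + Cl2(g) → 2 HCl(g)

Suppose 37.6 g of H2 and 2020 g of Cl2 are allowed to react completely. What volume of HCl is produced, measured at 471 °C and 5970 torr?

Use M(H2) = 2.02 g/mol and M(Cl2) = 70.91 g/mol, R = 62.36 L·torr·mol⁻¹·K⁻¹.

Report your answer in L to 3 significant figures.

289 L

n(H2) = 37.6 / 2.02 = 18.61 mol
n(Cl2) = 2020 / 70.91 = 28.49 mol
For 18.61 mol H2, stoichiometry requires (1/1) × 18.61 = 18.61 mol Cl2; 28.49 mol is available, so H2 is limiting.
n(HCl) = (2/1) × 18.61 = 37.22 mol
V(HCl) = nRT/P = 37.22 × 62.36 × 744.15 / 5970 = 289.3 L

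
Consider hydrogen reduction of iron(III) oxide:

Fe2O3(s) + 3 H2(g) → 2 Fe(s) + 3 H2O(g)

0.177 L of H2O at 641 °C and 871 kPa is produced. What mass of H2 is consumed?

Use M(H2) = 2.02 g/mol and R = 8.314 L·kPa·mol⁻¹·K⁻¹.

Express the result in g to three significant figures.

0.0410 g

n(H2O) = PV/RT = (871 × 0.177) / (8.314 × 914.15) = 0.02028 mol
n(H2) = (3/3) × 0.02028 = 0.02028 mol
m(H2) = 0.02028 × 2.02 = 0.04097 g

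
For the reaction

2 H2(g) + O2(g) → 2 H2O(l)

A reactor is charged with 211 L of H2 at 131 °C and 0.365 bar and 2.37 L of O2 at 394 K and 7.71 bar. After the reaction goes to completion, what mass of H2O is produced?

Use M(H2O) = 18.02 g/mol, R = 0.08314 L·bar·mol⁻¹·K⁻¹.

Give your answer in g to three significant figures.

20.1 g

n(H2) = PV/RT = (0.365 × 211) / (0.08314 × 404.15) = 2.292 mol
n(O2) = PV/RT = (7.71 × 2.37) / (0.08314 × 394) = 0.5578 mol
For 2.292 mol H2, stoichiometry requires (1/2) × 2.292 = 1.146 mol O2; 0.5578 mol is available, so O2 is limiting.
n(H2O) = (2/1) × 0.5578 = 1.116 mol
m(H2O) = 1.116 × 18.02 = 20.11 g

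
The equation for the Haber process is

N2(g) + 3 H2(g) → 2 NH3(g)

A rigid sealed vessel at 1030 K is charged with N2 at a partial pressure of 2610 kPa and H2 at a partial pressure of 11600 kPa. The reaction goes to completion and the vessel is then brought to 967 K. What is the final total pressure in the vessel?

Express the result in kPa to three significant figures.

8440 kPa

With V and T fixed, P_i ∝ n_i, so the mole ratios apply directly to partial pressures at 1030 K.
P(H2) required for 2610 kPa of N2 = (3/1) × 2610 = 7830 kPa; available 11600 kPa, so N2 is limiting.
P(H2) remaining = 11600 − (3/1) × 2610 = 3770 kPa
P(gaseous products) = (2)/1 × 2610 = 5220 kPa
P_total at 1030 K = 3770 + 5220 = 8990 kPa
Scaling to 967 K: P = 8990 × 967/1030 = 8440 kPa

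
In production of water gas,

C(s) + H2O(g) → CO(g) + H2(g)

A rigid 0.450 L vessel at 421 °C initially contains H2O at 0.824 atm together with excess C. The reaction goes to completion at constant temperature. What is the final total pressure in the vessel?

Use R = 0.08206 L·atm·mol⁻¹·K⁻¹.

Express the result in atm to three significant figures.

Since T and V are fixed, P_final/P_initial = n_final/n_initial = 2/1.
P_final = (2/1) × 0.824 = 1.648 atm

1.65 atm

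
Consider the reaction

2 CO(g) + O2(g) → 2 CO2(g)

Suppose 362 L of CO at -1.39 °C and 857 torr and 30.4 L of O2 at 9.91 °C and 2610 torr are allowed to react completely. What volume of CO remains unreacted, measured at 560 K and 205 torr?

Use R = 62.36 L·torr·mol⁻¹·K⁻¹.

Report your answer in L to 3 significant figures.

1590 L

n(CO) = PV/RT = (857 × 362) / (62.36 × 271.76) = 18.31 mol
n(O2) = PV/RT = (2610 × 30.4) / (62.36 × 283.06) = 4.495 mol
For 18.31 mol CO, stoichiometry requires (1/2) × 18.31 = 9.155 mol O2; 4.495 mol is available, so O2 is limiting.
n(CO) consumed = (2/1) × 4.495 = 8.990 mol; remaining = 18.31 − 8.990 = 9.320 mol
V(CO) = nRT/P = 9.320 × 62.36 × 560 / 205 = 1588 L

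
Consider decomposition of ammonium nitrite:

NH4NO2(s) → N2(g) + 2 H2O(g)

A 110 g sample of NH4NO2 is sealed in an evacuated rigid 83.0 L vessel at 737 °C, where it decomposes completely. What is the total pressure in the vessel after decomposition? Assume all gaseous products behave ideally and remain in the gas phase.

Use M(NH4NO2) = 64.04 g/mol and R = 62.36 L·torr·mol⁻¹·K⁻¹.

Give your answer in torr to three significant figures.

3910 torr

n(NH4NO2) = 110 / 64.04 = 1.718 mol
n(gas produced) = (3/1) × 1.718 = 5.154 mol
P = nRT/V = 5.154 × 62.36 × 1010.15 / 83.0 = 3912 torr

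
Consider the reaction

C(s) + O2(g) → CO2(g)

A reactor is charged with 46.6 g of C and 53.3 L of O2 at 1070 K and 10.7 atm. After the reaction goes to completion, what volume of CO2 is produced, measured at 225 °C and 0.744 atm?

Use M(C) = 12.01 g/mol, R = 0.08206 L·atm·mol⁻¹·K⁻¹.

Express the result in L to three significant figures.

213 L

n(C) = 46.6 / 12.01 = 3.880 mol
n(O2) = PV/RT = (10.7 × 53.3) / (0.08206 × 1070) = 6.495 mol
For 3.880 mol C, stoichiometry requires (1/1) × 3.880 = 3.880 mol O2; 6.495 mol is available, so C is limiting.
n(CO2) = (1/1) × 3.880 = 3.880 mol
V(CO2) = nRT/P = 3.880 × 0.08206 × 498.15 / 0.744 = 213.2 L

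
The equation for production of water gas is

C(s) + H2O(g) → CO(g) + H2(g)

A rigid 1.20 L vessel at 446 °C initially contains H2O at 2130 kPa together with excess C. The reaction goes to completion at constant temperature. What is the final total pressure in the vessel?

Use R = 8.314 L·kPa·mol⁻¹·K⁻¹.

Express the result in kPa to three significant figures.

Rigid vessel, constant T ⇒ P scales with total gas moles (1 → 2).
P_final = (2/1) × 2130 = 4260 kPa

4260 kPa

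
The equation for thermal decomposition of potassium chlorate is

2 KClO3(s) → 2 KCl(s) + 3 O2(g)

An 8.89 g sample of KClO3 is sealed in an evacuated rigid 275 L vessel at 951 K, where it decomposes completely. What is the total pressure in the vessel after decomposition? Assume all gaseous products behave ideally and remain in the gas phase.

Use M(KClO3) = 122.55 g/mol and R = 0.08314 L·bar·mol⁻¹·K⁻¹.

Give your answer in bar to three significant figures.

0.0313 bar

n(KClO3) = 8.89 / 122.55 = 0.07254 mol
n(gas produced) = (3/2) × 0.07254 = 0.1088 mol
P = nRT/V = 0.1088 × 0.08314 × 951 / 275 = 0.03128 bar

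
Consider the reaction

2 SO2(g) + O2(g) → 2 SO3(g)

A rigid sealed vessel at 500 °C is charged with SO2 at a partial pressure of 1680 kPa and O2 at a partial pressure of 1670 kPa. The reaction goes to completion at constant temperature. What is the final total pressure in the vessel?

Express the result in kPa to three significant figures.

With V and T fixed, P_i ∝ n_i, so the mole ratios apply directly to partial pressures at 500 °C.
P(O2) required for 1680 kPa of SO2 = (1/2) × 1680 = 840.0 kPa; available 1670 kPa, so SO2 is limiting.
P(O2) remaining = 1670 − (1/2) × 1680 = 830.0 kPa
P(gaseous products) = (2)/2 × 1680 = 1680 kPa
P_total at 500 °C = 830.0 + 1680 = 2510 kPa

2510 kPa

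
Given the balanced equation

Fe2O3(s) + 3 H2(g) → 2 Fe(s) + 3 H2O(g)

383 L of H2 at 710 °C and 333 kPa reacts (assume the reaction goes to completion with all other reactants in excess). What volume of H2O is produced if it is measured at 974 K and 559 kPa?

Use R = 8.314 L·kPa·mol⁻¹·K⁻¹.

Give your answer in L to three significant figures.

n(H2) = PV/RT = (333 × 383) / (8.314 × 983.15) = 15.60 mol
n(H2O) = (3/3) × 15.60 = 15.60 mol
V = nRT/P = 15.60 × 8.314 × 974 / 559 = 226.0 L

226 L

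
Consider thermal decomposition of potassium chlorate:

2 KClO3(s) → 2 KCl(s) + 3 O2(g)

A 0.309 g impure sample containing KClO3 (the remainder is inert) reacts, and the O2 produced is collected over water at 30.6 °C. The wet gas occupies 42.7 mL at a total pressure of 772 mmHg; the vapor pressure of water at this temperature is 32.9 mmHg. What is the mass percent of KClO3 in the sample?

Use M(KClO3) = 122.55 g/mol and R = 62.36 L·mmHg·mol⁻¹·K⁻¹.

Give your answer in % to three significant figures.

P(O2) = 772 − 32.9 = 739.1 mmHg
n(O2) = PV/RT = (739.1 × 0.04270) / (62.36 × 303.75) = 0.001666 mol
n(KClO3) = (2/3) × 0.001666 = 0.001111 mol
m(KClO3) = 0.001111 × 122.55 = 0.1362 g
%KClO3 = 0.1362 / 0.309 × 100 = 44.08%

44.1 %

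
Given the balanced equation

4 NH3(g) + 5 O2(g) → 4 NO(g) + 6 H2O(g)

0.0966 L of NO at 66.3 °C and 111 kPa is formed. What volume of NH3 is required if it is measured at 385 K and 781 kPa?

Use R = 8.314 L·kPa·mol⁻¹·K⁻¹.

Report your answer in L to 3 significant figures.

n(NO) = PV/RT = (111 × 0.0966) / (8.314 × 339.45) = 0.003799 mol
n(NH3) = (4/4) × 0.003799 = 0.003799 mol
V = nRT/P = 0.003799 × 8.314 × 385 / 781 = 0.01557 L

0.0156 L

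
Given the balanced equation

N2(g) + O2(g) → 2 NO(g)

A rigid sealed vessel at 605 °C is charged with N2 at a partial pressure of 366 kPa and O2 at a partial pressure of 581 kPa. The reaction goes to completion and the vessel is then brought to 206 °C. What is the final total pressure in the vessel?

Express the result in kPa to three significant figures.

Because the vessel is rigid and T is held at 605 °C, work the stoichiometry in partial pressures (P_i = n_iRT/V).
P(O2) required for 366 kPa of N2 = (1/1) × 366 = 366.0 kPa; available 581 kPa, so N2 is limiting.
P(O2) remaining = 581 − (1/1) × 366 = 215.0 kPa
P(gaseous products) = (2)/1 × 366 = 732.0 kPa
P_total at 605 °C = 215.0 + 732.0 = 947.0 kPa
Scaling to 206 °C: P = 947.0 × 479.15/878.15 = 516.7 kPa

517 kPa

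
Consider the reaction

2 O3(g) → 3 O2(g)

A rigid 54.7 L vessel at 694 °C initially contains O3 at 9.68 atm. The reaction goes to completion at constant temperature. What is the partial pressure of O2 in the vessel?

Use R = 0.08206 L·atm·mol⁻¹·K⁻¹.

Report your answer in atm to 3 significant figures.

14.5 atm

n(O3)₀ = PV/RT = (9.68 × 54.7) / (0.08206 × 967.15) = 6.672 mol
n(O2) = (3/2) × 6.672 = 10.01 mol
P(O2) = nRT/V = 10.01 × 0.08206 × 967.15 / 54.7 = 14.52 atm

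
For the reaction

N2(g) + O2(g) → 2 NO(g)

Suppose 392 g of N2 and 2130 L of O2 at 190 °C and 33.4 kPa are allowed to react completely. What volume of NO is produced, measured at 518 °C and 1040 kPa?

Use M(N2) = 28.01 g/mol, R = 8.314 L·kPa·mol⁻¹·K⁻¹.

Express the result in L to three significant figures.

n(N2) = 392 / 28.01 = 14.00 mol
n(O2) = PV/RT = (33.4 × 2130) / (8.314 × 463.15) = 18.48 mol
For 14.00 mol N2, stoichiometry requires (1/1) × 14.00 = 14.00 mol O2; 18.48 mol is available, so N2 is limiting.
n(NO) = (2/1) × 14.00 = 28.00 mol
V(NO) = nRT/P = 28.00 × 8.314 × 791.15 / 1040 = 177.1 L

177 L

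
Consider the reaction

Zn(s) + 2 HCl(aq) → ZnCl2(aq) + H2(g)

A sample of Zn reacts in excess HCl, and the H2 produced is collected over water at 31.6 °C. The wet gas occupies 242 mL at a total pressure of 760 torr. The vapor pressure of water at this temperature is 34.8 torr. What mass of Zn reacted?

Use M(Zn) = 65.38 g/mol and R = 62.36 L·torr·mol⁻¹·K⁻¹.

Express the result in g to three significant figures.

0.604 g

P(H2) = 760 − 34.8 = 725.2 torr
n(H2) = PV/RT = (725.2 × 0.2420) / (62.36 × 304.75) = 0.009235 mol
n(Zn) = (1/1) × 0.009235 = 0.009235 mol
m(Zn) = 0.009235 × 65.38 = 0.6038 g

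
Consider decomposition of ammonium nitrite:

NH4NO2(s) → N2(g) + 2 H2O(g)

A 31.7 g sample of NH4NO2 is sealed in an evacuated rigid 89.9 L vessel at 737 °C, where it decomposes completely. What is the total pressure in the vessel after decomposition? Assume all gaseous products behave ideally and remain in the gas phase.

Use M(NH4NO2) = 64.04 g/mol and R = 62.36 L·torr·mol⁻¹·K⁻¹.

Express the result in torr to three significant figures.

n(NH4NO2) = 31.7 / 64.04 = 0.4950 mol
n(gas produced) = (3/1) × 0.4950 = 1.485 mol
P = nRT/V = 1.485 × 62.36 × 1010.15 / 89.9 = 1041 torr

1040 torr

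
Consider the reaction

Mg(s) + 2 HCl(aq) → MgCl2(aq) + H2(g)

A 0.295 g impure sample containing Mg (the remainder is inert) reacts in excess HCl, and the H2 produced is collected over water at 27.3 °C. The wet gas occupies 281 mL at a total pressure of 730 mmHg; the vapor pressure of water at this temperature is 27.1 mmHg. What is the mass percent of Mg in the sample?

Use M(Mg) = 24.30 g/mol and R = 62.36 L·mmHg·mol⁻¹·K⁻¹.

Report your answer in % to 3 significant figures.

P(H2) = 730 − 27.1 = 702.9 mmHg
n(H2) = PV/RT = (702.9 × 0.2810) / (62.36 × 300.45) = 0.01054 mol
n(Mg) = (1/1) × 0.01054 = 0.01054 mol
m(Mg) = 0.01054 × 24.30 = 0.2561 g
%Mg = 0.2561 / 0.295 × 100 = 86.81%

86.8 %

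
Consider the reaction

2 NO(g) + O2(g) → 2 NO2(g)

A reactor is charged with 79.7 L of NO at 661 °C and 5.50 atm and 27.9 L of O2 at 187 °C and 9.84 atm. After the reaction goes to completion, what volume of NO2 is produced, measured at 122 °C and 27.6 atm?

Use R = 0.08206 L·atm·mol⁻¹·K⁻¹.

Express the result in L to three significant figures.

6.72 L

n(NO) = PV/RT = (5.50 × 79.7) / (0.08206 × 934.15) = 5.718 mol
n(O2) = PV/RT = (9.84 × 27.9) / (0.08206 × 460.15) = 7.271 mol
For 5.718 mol NO, stoichiometry requires (1/2) × 5.718 = 2.859 mol O2; 7.271 mol is available, so NO is limiting.
n(NO2) = (2/2) × 5.718 = 5.718 mol
V(NO2) = nRT/P = 5.718 × 0.08206 × 395.15 / 27.6 = 6.718 L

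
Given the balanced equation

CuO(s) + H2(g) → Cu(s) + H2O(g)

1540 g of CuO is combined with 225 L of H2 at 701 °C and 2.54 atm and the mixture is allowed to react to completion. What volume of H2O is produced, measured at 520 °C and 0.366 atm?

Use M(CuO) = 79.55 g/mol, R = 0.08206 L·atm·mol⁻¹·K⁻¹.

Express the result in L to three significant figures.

n(CuO) = 1540 / 79.55 = 19.36 mol
n(H2) = PV/RT = (2.54 × 225) / (0.08206 × 974.15) = 7.149 mol
For 19.36 mol CuO, stoichiometry requires (1/1) × 19.36 = 19.36 mol H2; 7.149 mol is available, so H2 is limiting.
n(H2O) = (1/1) × 7.149 = 7.149 mol
V(H2O) = nRT/P = 7.149 × 0.08206 × 793.15 / 0.366 = 1271 L

1270 L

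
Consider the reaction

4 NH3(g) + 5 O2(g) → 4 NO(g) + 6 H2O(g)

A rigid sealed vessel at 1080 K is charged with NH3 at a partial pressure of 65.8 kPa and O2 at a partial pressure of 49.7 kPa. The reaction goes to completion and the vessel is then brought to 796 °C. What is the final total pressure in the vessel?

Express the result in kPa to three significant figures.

124 kPa

With V and T fixed, P_i ∝ n_i, so the mole ratios apply directly to partial pressures at 1080 K.
P(O2) required for 65.8 kPa of NH3 = (5/4) × 65.8 = 82.25 kPa; available 49.7 kPa, so O2 is limiting.
P(NH3) remaining = 65.8 − (4/5) × 49.7 = 26.04 kPa
P(gaseous products) = (4+6)/5 × 49.7 = 99.40 kPa
P_total at 1080 K = 26.04 + 99.40 = 125.4 kPa
Scaling to 796 °C: P = 125.4 × 1069.15/1080 = 124.1 kPa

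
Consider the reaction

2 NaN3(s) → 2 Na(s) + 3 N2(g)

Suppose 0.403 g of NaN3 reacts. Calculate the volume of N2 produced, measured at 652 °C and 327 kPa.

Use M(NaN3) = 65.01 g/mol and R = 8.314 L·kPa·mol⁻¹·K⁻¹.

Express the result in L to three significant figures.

0.219 L

n(NaN3) = 0.4030 / 65.01 = 0.006199 mol
n(N2) = (3/2) × 0.006199 = 0.009298 mol
V = nRT/P = 0.009298 × 8.314 × 925.15 / 327 = 0.2187 L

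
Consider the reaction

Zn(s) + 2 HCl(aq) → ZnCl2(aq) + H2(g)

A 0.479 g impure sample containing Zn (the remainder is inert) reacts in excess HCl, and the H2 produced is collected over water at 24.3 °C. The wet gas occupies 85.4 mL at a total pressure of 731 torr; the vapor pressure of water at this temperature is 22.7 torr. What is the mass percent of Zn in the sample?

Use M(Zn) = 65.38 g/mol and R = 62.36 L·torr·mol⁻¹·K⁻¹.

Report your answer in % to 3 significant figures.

44.5 %

P(H2) = 731 − 22.7 = 708.3 torr
n(H2) = PV/RT = (708.3 × 0.08540) / (62.36 × 297.45) = 0.003261 mol
n(Zn) = (1/1) × 0.003261 = 0.003261 mol
m(Zn) = 0.003261 × 65.38 = 0.2132 g
%Zn = 0.2132 / 0.479 × 100 = 44.51%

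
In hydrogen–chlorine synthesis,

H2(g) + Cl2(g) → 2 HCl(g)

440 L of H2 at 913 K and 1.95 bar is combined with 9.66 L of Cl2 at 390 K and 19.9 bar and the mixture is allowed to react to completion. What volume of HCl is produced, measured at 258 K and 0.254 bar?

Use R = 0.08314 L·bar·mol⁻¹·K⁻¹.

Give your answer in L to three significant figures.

n(H2) = PV/RT = (1.95 × 440) / (0.08314 × 913) = 11.30 mol
n(Cl2) = PV/RT = (19.9 × 9.66) / (0.08314 × 390) = 5.929 mol
For 11.30 mol H2, stoichiometry requires (1/1) × 11.30 = 11.30 mol Cl2; 5.929 mol is available, so Cl2 is limiting.
n(HCl) = (2/1) × 5.929 = 11.86 mol
V(HCl) = nRT/P = 11.86 × 0.08314 × 258 / 0.254 = 1002 L

1000 L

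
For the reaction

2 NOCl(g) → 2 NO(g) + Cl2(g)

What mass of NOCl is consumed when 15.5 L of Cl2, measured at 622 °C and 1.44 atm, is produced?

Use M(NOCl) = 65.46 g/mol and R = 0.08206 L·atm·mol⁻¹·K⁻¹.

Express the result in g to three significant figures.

39.8 g

n(Cl2) = PV/RT = (1.44 × 15.5) / (0.08206 × 895.15) = 0.3039 mol
n(NOCl) = (2/1) × 0.3039 = 0.6078 mol
m(NOCl) = 0.6078 × 65.46 = 39.79 g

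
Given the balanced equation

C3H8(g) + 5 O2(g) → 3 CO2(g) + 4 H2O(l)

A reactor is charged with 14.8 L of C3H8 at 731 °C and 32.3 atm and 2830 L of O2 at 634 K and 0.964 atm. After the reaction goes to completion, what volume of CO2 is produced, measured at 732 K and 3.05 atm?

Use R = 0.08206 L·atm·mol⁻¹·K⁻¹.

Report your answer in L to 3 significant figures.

343 L

n(C3H8) = PV/RT = (32.3 × 14.8) / (0.08206 × 1004.15) = 5.801 mol
n(O2) = PV/RT = (0.964 × 2830) / (0.08206 × 634) = 52.44 mol
For 5.801 mol C3H8, stoichiometry requires (5/1) × 5.801 = 29.01 mol O2; 52.44 mol is available, so C3H8 is limiting.
n(CO2) = (3/1) × 5.801 = 17.40 mol
V(CO2) = nRT/P = 17.40 × 0.08206 × 732 / 3.05 = 342.7 L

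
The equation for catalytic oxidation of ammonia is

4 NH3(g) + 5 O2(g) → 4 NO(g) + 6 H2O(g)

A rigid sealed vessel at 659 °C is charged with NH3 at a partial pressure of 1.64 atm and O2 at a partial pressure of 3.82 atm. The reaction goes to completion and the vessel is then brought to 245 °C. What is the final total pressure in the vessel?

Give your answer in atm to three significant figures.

3.26 atm

At constant V, partial pressures at 659 °C are proportional to moles, so apply stoichiometry directly to pressures.
P(O2) required for 1.64 atm of NH3 = (5/4) × 1.64 = 2.050 atm; available 3.82 atm, so NH3 is limiting.
P(O2) remaining = 3.82 − (5/4) × 1.64 = 1.770 atm
P(gaseous products) = (4+6)/4 × 1.64 = 4.100 atm
P_total at 659 °C = 1.770 + 4.100 = 5.870 atm
Scaling to 245 °C: P = 5.870 × 518.15/932.15 = 3.263 atm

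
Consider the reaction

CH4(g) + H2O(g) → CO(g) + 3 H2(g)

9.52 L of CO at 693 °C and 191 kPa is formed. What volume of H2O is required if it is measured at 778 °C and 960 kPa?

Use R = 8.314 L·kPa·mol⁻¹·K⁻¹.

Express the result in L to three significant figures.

n(CO) = PV/RT = (191 × 9.52) / (8.314 × 966.15) = 0.2264 mol
n(H2O) = (1/1) × 0.2264 = 0.2264 mol
V = nRT/P = 0.2264 × 8.314 × 1051.15 / 960 = 2.061 L

2.06 L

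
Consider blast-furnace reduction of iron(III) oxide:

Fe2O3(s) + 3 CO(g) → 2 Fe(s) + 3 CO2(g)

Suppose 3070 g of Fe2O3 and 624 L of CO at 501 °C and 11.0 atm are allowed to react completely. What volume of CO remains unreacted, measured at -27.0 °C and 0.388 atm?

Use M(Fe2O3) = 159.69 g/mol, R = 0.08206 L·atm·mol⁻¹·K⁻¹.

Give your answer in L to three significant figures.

2620 L

n(Fe2O3) = 3070 / 159.69 = 19.22 mol
n(CO) = PV/RT = (11.0 × 624) / (0.08206 × 774.15) = 108.0 mol
For 19.22 mol Fe2O3, stoichiometry requires (3/1) × 19.22 = 57.66 mol CO; 108.0 mol is available, so Fe2O3 is limiting.
n(CO) consumed = (3/1) × 19.22 = 57.66 mol; remaining = 108.0 − 57.66 = 50.34 mol
V(CO) = nRT/P = 50.34 × 0.08206 × 246.15 / 0.388 = 2621 L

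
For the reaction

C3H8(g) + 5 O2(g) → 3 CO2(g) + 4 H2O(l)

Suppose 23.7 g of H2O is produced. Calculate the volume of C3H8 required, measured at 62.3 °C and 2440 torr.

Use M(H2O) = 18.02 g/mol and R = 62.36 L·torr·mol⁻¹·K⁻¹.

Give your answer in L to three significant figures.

2.82 L

n(H2O) = 23.70 / 18.02 = 1.315 mol
n(C3H8) = (1/4) × 1.315 = 0.3287 mol
V = nRT/P = 0.3287 × 62.36 × 335.45 / 2440 = 2.818 L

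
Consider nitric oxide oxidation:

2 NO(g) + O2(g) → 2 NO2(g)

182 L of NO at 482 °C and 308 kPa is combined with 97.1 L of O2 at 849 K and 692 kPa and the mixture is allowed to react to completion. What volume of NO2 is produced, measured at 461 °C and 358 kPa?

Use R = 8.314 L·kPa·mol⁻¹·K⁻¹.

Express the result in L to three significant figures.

n(NO) = PV/RT = (308 × 182) / (8.314 × 755.15) = 8.929 mol
n(O2) = PV/RT = (692 × 97.1) / (8.314 × 849) = 9.519 mol
For 8.929 mol NO, stoichiometry requires (1/2) × 8.929 = 4.465 mol O2; 9.519 mol is available, so NO is limiting.
n(NO2) = (2/2) × 8.929 = 8.929 mol
V(NO2) = nRT/P = 8.929 × 8.314 × 734.15 / 358 = 152.2 L

152 L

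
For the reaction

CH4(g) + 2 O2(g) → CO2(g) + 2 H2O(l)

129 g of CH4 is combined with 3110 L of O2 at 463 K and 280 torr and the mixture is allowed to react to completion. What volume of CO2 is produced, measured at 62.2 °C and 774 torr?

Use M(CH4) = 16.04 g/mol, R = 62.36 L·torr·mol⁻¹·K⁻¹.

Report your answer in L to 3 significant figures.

217 L

n(CH4) = 129 / 16.04 = 8.042 mol
n(O2) = PV/RT = (280 × 3110) / (62.36 × 463) = 30.16 mol
For 8.042 mol CH4, stoichiometry requires (2/1) × 8.042 = 16.08 mol O2; 30.16 mol is available, so CH4 is limiting.
n(CO2) = (1/1) × 8.042 = 8.042 mol
V(CO2) = nRT/P = 8.042 × 62.36 × 335.35 / 774 = 217.3 L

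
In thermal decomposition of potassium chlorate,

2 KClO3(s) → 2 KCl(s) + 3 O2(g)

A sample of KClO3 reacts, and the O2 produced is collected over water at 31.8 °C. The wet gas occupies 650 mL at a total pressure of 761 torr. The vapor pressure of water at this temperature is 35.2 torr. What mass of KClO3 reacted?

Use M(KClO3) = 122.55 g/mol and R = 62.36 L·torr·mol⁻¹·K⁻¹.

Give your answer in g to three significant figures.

P(O2) = 761 − 35.2 = 725.8 torr
n(O2) = PV/RT = (725.8 × 0.6500) / (62.36 × 304.95) = 0.02481 mol
n(KClO3) = (2/3) × 0.02481 = 0.01654 mol
m(KClO3) = 0.01654 × 122.55 = 2.027 g

2.03 g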